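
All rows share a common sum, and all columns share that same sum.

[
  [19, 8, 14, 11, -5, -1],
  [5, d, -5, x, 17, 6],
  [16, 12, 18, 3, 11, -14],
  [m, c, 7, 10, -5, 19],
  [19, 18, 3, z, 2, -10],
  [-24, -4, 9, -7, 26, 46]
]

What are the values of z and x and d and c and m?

Rows 1 and 3 both sum to 46, so that's the common total.
Row 5 has 19 + 18 + 3 + 2 − 10 = 32; the blank must be 46 − 32 = 14.
Column 1 has 19 + 5 + 16 + 19 − 24 = 35; the blank must be 46 − 35 = 11.
Row 4 has 11 + 7 + 10 − 5 + 19 = 42; the blank must be 46 − 42 = 4.
Column 2 has 8 + 12 + 4 + 18 − 4 = 38; the blank must be 46 − 38 = 8.
Row 2 has 5 + 8 − 5 + 17 + 6 = 31; the blank must be 46 − 31 = 15.

z = 14, x = 15, d = 8, c = 4, m = 11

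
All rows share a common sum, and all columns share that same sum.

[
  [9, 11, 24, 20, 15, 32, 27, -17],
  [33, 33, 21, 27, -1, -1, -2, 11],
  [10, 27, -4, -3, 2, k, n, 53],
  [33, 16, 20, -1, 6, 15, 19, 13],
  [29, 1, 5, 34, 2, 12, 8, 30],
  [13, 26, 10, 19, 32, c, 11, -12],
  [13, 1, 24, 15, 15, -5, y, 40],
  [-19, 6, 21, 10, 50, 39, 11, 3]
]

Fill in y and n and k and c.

Rows 1 and 2 both sum to 121, so that's the common total.
Row 7: 13 + 1 + 24 + 15 + 15 − 5 + 40 = 103, so its missing entry is 121 − 103 = 18.
Column 7: 27 − 2 + 19 + 8 + 11 + 18 + 11 = 92, so its missing entry is 121 − 92 = 29.
Row 3: 10 + 27 − 4 − 3 + 2 + 29 + 53 = 114, so its missing entry is 121 − 114 = 7.
Row 6: 13 + 26 + 10 + 19 + 32 + 11 − 12 = 99, so its missing entry is 121 − 99 = 22.

y = 18, n = 29, k = 7, c = 22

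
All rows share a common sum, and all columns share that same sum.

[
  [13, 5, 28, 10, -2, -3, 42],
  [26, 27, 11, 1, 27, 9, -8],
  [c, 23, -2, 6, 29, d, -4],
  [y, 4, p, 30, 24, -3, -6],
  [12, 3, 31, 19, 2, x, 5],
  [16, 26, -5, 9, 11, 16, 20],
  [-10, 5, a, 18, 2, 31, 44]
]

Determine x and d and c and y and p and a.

Rows 1 and 2 both sum to 93, so that's the common total.
Row 7 has -10 + 5 + 18 + 2 + 31 + 44 = 90; the blank must be 93 − 90 = 3.
Row 5 has 12 + 3 + 31 + 19 + 2 + 5 = 72; the blank must be 93 − 72 = 21.
Column 3 has 28 + 11 − 2 + 31 − 5 + 3 = 66; the blank must be 93 − 66 = 27.
Row 4 has 4 + 27 + 30 + 24 − 3 − 6 = 76; the blank must be 93 − 76 = 17.
Column 1 has 13 + 26 + 17 + 12 + 16 − 10 = 74; the blank must be 93 − 74 = 19.
Row 3 has 19 + 23 − 2 + 6 + 29 − 4 = 71; the blank must be 93 − 71 = 22.

x = 21, d = 22, c = 19, y = 17, p = 27, a = 3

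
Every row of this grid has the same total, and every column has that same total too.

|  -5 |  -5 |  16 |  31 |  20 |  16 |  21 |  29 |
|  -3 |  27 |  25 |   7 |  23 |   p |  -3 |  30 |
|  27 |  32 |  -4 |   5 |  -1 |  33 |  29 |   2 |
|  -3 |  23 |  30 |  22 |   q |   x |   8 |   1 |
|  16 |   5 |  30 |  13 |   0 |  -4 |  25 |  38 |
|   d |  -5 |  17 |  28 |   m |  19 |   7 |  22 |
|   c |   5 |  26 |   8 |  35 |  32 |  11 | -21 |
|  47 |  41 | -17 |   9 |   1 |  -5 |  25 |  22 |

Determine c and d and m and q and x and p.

c = 27, d = 17, m = 18, q = 27, x = 15, p = 17

Rows 1 and 3 both sum to 123, so that's the common total.
Row 2 has -3 + 27 + 25 + 7 + 23 − 3 + 30 = 106; the blank must be 123 − 106 = 17.
Row 7 has 5 + 26 + 8 + 35 + 32 + 11 − 21 = 96; the blank must be 123 − 96 = 27.
Column 1 has -5 − 3 + 27 − 3 + 16 + 27 + 47 = 106; the blank must be 123 − 106 = 17.
Row 6 has 17 − 5 + 17 + 28 + 19 + 7 + 22 = 105; the blank must be 123 − 105 = 18.
Column 5 has 20 + 23 − 1 + 0 + 18 + 35 + 1 = 96; the blank must be 123 − 96 = 27.
Row 4 has -3 + 23 + 30 + 22 + 27 + 8 + 1 = 108; the blank must be 123 − 108 = 15.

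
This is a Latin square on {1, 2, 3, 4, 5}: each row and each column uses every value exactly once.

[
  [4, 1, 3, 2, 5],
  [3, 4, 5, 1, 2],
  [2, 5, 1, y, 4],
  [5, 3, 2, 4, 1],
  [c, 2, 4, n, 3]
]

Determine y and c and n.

For row 3, column 4: row 3 already has {1, 2, 4, 5}; that leaves 3.
Cell (5,1): column 1 already has {2, 3, 4, 5} → 1.
At (row 5, col 4): row 5 already has {1, 2, 3, 4}, so the value is 5.

y = 3, c = 1, n = 5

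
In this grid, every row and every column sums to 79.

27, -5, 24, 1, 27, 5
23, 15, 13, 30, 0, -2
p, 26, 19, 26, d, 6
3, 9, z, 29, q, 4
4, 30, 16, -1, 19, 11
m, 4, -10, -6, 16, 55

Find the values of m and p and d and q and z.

m = 20, p = 2, d = 0, q = 17, z = 17

Row 6: 4 − 10 − 6 + 16 + 55 = 59, so its missing entry is 79 − 59 = 20.
Column 1: 27 + 23 + 3 + 4 + 20 = 77, so its missing entry is 79 − 77 = 2.
Row 3: 2 + 26 + 19 + 26 + 6 = 79, so its missing entry is 79 − 79 = 0.
Column 5: 27 + 0 + 0 + 19 + 16 = 62, so its missing entry is 79 − 62 = 17.
Row 4: 3 + 9 + 29 + 17 + 4 = 62, so its missing entry is 79 − 62 = 17.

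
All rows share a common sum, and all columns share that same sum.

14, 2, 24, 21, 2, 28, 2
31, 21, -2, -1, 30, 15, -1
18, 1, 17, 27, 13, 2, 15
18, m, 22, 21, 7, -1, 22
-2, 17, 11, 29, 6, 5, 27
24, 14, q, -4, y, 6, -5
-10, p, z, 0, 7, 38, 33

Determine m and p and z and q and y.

Rows 1 and 2 both sum to 93, so that's the common total.
Row 4 has 18 + 22 + 21 + 7 − 1 + 22 = 89; the blank must be 93 − 89 = 4.
Column 2 has 2 + 21 + 1 + 4 + 17 + 14 = 59; the blank must be 93 − 59 = 34.
Row 7 has -10 + 34 + 0 + 7 + 38 + 33 = 102; the blank must be 93 − 102 = -9.
Column 5 has 2 + 30 + 13 + 7 + 6 + 7 = 65; the blank must be 93 − 65 = 28.
Row 6 has 24 + 14 − 4 + 28 + 6 − 5 = 63; the blank must be 93 − 63 = 30.

m = 4, p = 34, z = -9, q = 30, y = 28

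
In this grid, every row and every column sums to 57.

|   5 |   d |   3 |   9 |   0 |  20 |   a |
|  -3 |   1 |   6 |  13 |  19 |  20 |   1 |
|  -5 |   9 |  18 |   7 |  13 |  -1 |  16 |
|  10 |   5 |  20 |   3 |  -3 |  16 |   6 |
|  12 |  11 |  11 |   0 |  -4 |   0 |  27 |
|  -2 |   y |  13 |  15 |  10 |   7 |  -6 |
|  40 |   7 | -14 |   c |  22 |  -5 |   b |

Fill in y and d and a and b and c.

y = 20, d = 4, a = 16, b = -3, c = 10

Row 6 has -2 + 13 + 15 + 10 + 7 − 6 = 37; the blank must be 57 − 37 = 20.
Column 2 has 1 + 9 + 5 + 11 + 20 + 7 = 53; the blank must be 57 − 53 = 4.
Row 1 has 5 + 4 + 3 + 9 + 0 + 20 = 41; the blank must be 57 − 41 = 16.
Column 7 has 16 + 1 + 16 + 6 + 27 − 6 = 60; the blank must be 57 − 60 = -3.
Row 7 has 40 + 7 − 14 + 22 − 5 − 3 = 47; the blank must be 57 − 47 = 10.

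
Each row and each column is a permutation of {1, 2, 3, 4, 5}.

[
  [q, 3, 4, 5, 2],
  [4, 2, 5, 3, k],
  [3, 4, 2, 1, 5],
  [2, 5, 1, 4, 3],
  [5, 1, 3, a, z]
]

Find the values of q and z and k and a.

Cell (5,4): column 4 already has {1, 3, 4, 5} → 2.
For row 5, column 5: row 5 already has {1, 2, 3, 5}; that leaves 4.
Cell (2,5): row 2 already has {2, 3, 4, 5} → 1.
Cell (1,1): row 1 already has {2, 3, 4, 5} → 1.

q = 1, z = 4, k = 1, a = 2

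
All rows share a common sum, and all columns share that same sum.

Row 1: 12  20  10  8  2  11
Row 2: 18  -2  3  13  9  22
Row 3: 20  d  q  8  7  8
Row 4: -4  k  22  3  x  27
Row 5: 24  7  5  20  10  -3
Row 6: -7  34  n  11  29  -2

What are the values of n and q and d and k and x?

Rows 1 and 2 both sum to 63, so that's the common total.
The known cells in column 5 total 57, leaving 63 − 57 = 6 for the blank.
The known cells in row 4 total 54, leaving 63 − 54 = 9 for the blank.
The known cells in column 2 total 68, leaving 63 − 68 = -5 for the blank.
The known cells in row 3 total 38, leaving 63 − 38 = 25 for the blank.
The known cells in row 6 total 65, leaving 63 − 65 = -2 for the blank.

n = -2, q = 25, d = -5, k = 9, x = 6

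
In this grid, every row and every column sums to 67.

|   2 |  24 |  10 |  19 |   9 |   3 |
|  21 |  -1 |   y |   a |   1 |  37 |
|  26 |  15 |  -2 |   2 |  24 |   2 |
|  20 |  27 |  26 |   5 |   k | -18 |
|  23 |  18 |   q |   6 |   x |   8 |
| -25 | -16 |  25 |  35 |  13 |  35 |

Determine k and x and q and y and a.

Row 4 has 20 + 27 + 26 + 5 − 18 = 60; the blank must be 67 − 60 = 7.
Column 5 has 9 + 1 + 24 + 7 + 13 = 54; the blank must be 67 − 54 = 13.
Row 5 has 23 + 18 + 6 + 13 + 8 = 68; the blank must be 67 − 68 = -1.
Column 3 has 10 − 2 + 26 − 1 + 25 = 58; the blank must be 67 − 58 = 9.
Row 2 has 21 − 1 + 9 + 1 + 37 = 67; the blank must be 67 − 67 = 0.

k = 7, x = 13, q = -1, y = 9, a = 0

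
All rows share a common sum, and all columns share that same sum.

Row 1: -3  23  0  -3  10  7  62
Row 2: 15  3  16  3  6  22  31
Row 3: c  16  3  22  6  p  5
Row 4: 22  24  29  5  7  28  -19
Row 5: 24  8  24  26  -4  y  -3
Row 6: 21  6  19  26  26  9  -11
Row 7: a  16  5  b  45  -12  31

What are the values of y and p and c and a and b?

y = 21, p = 21, c = 23, a = -6, b = 17

Rows 1 and 2 both sum to 96, so that's the common total.
Row 5: 24 + 8 + 24 + 26 − 4 − 3 = 75, so its missing entry is 96 − 75 = 21.
Column 6: 7 + 22 + 28 + 21 + 9 − 12 = 75, so its missing entry is 96 − 75 = 21.
Row 3: 16 + 3 + 22 + 6 + 21 + 5 = 73, so its missing entry is 96 − 73 = 23.
Column 1: -3 + 15 + 23 + 22 + 24 + 21 = 102, so its missing entry is 96 − 102 = -6.
Row 7: -6 + 16 + 5 + 45 − 12 + 31 = 79, so its missing entry is 96 − 79 = 17.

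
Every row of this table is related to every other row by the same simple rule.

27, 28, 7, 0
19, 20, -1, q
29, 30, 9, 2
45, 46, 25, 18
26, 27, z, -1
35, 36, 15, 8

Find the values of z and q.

The difference between any two rows is the same in every column — this is an addition table with the headers hidden.
Row 5 minus row 1 is 27 − 28 = -1, so its entry in column 3 is 7 + (-1) = 6.
Row 2 minus row 1 is 20 − 28 = -8, so its entry in column 4 is 0 + (-8) = -8.

z = 6, q = -8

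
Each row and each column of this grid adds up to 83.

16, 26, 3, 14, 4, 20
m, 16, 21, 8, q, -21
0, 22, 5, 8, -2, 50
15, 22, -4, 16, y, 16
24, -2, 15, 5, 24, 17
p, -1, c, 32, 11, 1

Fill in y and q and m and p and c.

y = 18, q = 28, m = 31, p = -3, c = 43

The known cells in row 4 total 65, leaving 83 − 65 = 18 for the blank.
The known cells in column 5 total 55, leaving 83 − 55 = 28 for the blank.
The known cells in row 2 total 52, leaving 83 − 52 = 31 for the blank.
The known cells in column 1 total 86, leaving 83 − 86 = -3 for the blank.
The known cells in row 6 total 40, leaving 83 − 40 = 43 for the blank.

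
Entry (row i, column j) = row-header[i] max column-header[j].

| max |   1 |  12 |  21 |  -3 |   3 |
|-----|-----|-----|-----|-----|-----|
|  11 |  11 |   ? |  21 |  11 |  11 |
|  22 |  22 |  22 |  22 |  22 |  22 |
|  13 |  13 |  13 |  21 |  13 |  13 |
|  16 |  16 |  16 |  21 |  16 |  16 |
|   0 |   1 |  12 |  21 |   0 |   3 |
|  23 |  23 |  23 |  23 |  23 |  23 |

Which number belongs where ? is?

max(11, 12) = 12.

12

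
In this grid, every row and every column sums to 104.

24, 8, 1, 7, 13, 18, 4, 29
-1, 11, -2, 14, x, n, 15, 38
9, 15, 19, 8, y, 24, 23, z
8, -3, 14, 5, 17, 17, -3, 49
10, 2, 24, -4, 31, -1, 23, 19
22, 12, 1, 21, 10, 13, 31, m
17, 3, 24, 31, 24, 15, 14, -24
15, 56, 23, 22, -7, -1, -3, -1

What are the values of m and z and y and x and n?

m = -6, z = 0, y = 6, x = 10, n = 19

The known cells in column 6 total 85, leaving 104 − 85 = 19 for the blank.
The known cells in row 2 total 94, leaving 104 − 94 = 10 for the blank.
The known cells in column 5 total 98, leaving 104 − 98 = 6 for the blank.
The known cells in row 3 total 104, leaving 104 − 104 = 0 for the blank.
The known cells in row 6 total 110, leaving 104 − 110 = -6 for the blank.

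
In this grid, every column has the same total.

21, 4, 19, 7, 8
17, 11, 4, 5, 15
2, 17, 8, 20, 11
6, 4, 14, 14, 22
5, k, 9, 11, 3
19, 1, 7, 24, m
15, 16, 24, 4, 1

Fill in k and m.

Column 1 sums to 85 and so does column 4; that's the common total.
In column 2 the known cells total 53, leaving 85 − 53 = 32.
In column 5 the known cells total 60, leaving 85 − 60 = 25.

k = 32, m = 25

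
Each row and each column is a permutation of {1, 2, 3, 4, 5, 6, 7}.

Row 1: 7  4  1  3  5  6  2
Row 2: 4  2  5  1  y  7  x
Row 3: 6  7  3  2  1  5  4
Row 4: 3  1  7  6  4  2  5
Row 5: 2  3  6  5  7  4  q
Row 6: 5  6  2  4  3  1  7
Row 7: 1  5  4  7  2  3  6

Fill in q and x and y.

For row 5, column 7: row 5 already has {2, 3, 4, 5, 6, 7}; that leaves 1.
For row 2, column 7: column 7 already has {1, 2, 4, 5, 6, 7}; that leaves 3.
Cell (2,5): row 2 already has {1, 2, 3, 4, 5, 7} → 6.

q = 1, x = 3, y = 6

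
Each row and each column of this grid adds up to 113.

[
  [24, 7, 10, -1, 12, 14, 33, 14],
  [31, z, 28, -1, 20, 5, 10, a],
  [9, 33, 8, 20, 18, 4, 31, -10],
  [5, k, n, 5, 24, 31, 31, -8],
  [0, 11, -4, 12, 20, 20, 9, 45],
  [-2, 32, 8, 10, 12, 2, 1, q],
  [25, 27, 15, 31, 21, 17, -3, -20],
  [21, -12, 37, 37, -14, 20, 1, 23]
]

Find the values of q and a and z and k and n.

The known cells in row 6 total 63, leaving 113 − 63 = 50 for the blank.
The known cells in column 8 total 94, leaving 113 − 94 = 19 for the blank.
The known cells in row 2 total 112, leaving 113 − 112 = 1 for the blank.
The known cells in column 2 total 99, leaving 113 − 99 = 14 for the blank.
The known cells in row 4 total 102, leaving 113 − 102 = 11 for the blank.

q = 50, a = 19, z = 1, k = 14, n = 11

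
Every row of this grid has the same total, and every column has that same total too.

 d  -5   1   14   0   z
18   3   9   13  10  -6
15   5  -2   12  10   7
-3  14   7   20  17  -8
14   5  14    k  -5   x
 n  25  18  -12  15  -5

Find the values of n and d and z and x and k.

n = 6, d = -3, z = 40, x = 19, k = 0

Rows 2 and 3 both sum to 47, so that's the common total.
Column 4: 14 + 13 + 12 + 20 − 12 = 47, so its missing entry is 47 − 47 = 0.
Row 5: 14 + 5 + 14 + 0 − 5 = 28, so its missing entry is 47 − 28 = 19.
Row 6: 25 + 18 − 12 + 15 − 5 = 41, so its missing entry is 47 − 41 = 6.
Column 1: 18 + 15 − 3 + 14 + 6 = 50, so its missing entry is 47 − 50 = -3.
Row 1: -3 − 5 + 1 + 14 + 0 = 7, so its missing entry is 47 − 7 = 40.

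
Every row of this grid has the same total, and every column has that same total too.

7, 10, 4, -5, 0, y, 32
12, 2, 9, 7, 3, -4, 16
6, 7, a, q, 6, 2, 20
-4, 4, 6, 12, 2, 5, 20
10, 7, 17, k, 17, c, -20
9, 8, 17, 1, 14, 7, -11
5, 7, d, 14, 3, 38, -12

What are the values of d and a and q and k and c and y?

d = -10, a = 2, q = 2, k = 14, c = 0, y = -3

Rows 2 and 4 both sum to 45, so that's the common total.
Row 7 has 5 + 7 + 14 + 3 + 38 − 12 = 55; the blank must be 45 − 55 = -10.
Row 1 has 7 + 10 + 4 − 5 + 0 + 32 = 48; the blank must be 45 − 48 = -3.
Column 6 has -3 − 4 + 2 + 5 + 7 + 38 = 45; the blank must be 45 − 45 = 0.
Row 5 has 10 + 7 + 17 + 17 + 0 − 20 = 31; the blank must be 45 − 31 = 14.
Column 4 has -5 + 7 + 12 + 14 + 1 + 14 = 43; the blank must be 45 − 43 = 2.
Row 3 has 6 + 7 + 2 + 6 + 2 + 20 = 43; the blank must be 45 − 43 = 2.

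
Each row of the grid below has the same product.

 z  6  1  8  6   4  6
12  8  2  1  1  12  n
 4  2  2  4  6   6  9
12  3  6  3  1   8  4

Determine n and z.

Rows 3 and 4 each multiply to 20736, so every row has product 20736.
Row 2: 12×8×2×1×1×12 = 2304, so the missing entry is 20736 ÷ 2304 = 9.
Row 1: 6×1×8×6×4×6 = 6912, so the missing entry is 20736 ÷ 6912 = 3.

n = 9, z = 3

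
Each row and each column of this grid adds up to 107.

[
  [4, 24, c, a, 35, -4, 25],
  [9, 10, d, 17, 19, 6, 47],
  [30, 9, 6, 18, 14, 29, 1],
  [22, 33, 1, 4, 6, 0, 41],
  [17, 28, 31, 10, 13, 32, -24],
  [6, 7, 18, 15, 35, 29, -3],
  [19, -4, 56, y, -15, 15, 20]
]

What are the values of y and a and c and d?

y = 16, a = 27, c = -4, d = -1

The known cells in row 2 total 108, leaving 107 − 108 = -1 for the blank.
The known cells in column 3 total 111, leaving 107 − 111 = -4 for the blank.
The known cells in row 7 total 91, leaving 107 − 91 = 16 for the blank.
The known cells in row 1 total 80, leaving 107 − 80 = 27 for the blank.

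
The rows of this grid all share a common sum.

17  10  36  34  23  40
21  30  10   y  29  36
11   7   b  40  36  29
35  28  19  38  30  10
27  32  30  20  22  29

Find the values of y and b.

y = 34, b = 37

Rows 1 and 4 both add up to 160, so every row sums to 160.
Row 2: 21 + 30 + 10 + 29 + 36 = 126, so the missing entry is 160 − 126 = 34.
Row 3: 11 + 7 + 40 + 36 + 29 = 123, so the missing entry is 160 − 123 = 37.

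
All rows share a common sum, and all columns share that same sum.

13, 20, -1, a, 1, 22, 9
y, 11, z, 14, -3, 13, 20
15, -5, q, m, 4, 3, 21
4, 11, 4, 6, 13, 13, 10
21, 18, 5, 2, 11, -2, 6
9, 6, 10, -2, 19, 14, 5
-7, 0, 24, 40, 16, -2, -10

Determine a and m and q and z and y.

a = -3, m = 4, q = 19, z = 0, y = 6

Rows 4 and 5 both sum to 61, so that's the common total.
The known cells in row 1 total 64, leaving 61 − 64 = -3 for the blank.
The known cells in column 4 total 57, leaving 61 − 57 = 4 for the blank.
The known cells in row 3 total 42, leaving 61 − 42 = 19 for the blank.
The known cells in column 3 total 61, leaving 61 − 61 = 0 for the blank.
The known cells in row 2 total 55, leaving 61 − 55 = 6 for the blank.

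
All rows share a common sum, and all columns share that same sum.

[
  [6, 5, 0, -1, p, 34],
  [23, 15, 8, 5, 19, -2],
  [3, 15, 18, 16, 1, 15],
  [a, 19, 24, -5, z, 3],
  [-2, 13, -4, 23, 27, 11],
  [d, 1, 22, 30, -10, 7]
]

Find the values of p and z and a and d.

p = 24, z = 7, a = 20, d = 18

Rows 2 and 3 both sum to 68, so that's the common total.
Row 6 has 1 + 22 + 30 − 10 + 7 = 50; the blank must be 68 − 50 = 18.
Row 1 has 6 + 5 + 0 − 1 + 34 = 44; the blank must be 68 − 44 = 24.
Column 5 has 24 + 19 + 1 + 27 − 10 = 61; the blank must be 68 − 61 = 7.
Row 4 has 19 + 24 − 5 + 7 + 3 = 48; the blank must be 68 − 48 = 20.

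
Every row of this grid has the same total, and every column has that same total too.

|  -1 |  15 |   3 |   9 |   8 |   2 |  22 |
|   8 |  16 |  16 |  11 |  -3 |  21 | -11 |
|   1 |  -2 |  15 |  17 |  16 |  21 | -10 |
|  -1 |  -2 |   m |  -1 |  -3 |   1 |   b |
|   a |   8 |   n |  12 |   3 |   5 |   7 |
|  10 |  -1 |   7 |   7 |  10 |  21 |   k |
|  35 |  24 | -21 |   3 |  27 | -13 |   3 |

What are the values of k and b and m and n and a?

k = 4, b = 43, m = 21, n = 17, a = 6

Rows 1 and 2 both sum to 58, so that's the common total.
Column 1 has -1 + 8 + 1 − 1 + 10 + 35 = 52; the blank must be 58 − 52 = 6.
Row 5 has 6 + 8 + 12 + 3 + 5 + 7 = 41; the blank must be 58 − 41 = 17.
Row 6 has 10 − 1 + 7 + 7 + 10 + 21 = 54; the blank must be 58 − 54 = 4.
Column 7 has 22 − 11 − 10 + 7 + 4 + 3 = 15; the blank must be 58 − 15 = 43.
Row 4 has -1 − 2 − 1 − 3 + 1 + 43 = 37; the blank must be 58 − 37 = 21.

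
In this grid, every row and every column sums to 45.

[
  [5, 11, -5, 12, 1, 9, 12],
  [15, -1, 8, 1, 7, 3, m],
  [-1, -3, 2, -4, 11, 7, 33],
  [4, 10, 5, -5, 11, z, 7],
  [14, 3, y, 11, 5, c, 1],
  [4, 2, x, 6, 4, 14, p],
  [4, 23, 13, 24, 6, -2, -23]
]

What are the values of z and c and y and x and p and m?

z = 13, c = 1, y = 10, x = 12, p = 3, m = 12

Row 2 has 15 − 1 + 8 + 1 + 7 + 3 = 33; the blank must be 45 − 33 = 12.
Column 7 has 12 + 12 + 33 + 7 + 1 − 23 = 42; the blank must be 45 − 42 = 3.
Row 4 has 4 + 10 + 5 − 5 + 11 + 7 = 32; the blank must be 45 − 32 = 13.
Column 6 has 9 + 3 + 7 + 13 + 14 − 2 = 44; the blank must be 45 − 44 = 1.
Row 5 has 14 + 3 + 11 + 5 + 1 + 1 = 35; the blank must be 45 − 35 = 10.
Row 6 has 4 + 2 + 6 + 4 + 14 + 3 = 33; the blank must be 45 − 33 = 12.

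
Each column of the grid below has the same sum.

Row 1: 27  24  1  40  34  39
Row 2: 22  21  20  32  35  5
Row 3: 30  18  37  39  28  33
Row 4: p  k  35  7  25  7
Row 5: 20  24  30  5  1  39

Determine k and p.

Columns 4 and 5 both add up to 123, so every column sums to 123.
Column 2: 24 + 21 + 18 + 24 = 87, so the missing entry is 123 − 87 = 36.
Column 1: 27 + 22 + 30 + 20 = 99, so the missing entry is 123 − 99 = 24.

k = 36, p = 24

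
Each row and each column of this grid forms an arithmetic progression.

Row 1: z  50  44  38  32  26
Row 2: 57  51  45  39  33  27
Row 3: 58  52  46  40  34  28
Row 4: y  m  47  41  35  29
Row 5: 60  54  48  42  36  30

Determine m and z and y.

m = 53, z = 56, y = 59

Along each row the entries change by -6 per step; down each column they change by 1.
Row 4: from 47 at column 3, stepping by -6 to column 2 gives 53.
Row 1: from 50 at column 2, stepping by -6 to column 1 gives 56.
Row 4: from 47 at column 3, stepping by -6 to column 1 gives 59.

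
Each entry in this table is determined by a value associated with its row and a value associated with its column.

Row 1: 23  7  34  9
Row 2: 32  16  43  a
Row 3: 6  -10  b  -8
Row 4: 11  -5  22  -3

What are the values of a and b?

a = 18, b = 17

The difference between any two rows is the same in every column — this is an addition table with the headers hidden.
Row 2 minus row 1 is 32 − 23 = 9, so its entry in column 4 is 9 + 9 = 18.
Row 3 minus row 1 is 6 − 23 = -17, so its entry in column 3 is 34 + (-17) = 17.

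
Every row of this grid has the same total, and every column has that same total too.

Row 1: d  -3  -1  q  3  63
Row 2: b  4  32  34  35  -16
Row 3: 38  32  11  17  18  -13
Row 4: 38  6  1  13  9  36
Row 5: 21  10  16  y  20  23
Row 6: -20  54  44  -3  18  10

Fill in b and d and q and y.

Rows 3 and 4 both sum to 103, so that's the common total.
Row 2 has 4 + 32 + 34 + 35 − 16 = 89; the blank must be 103 − 89 = 14.
Row 5 has 21 + 10 + 16 + 20 + 23 = 90; the blank must be 103 − 90 = 13.
Column 4 has 34 + 17 + 13 + 13 − 3 = 74; the blank must be 103 − 74 = 29.
Row 1 has -3 − 1 + 29 + 3 + 63 = 91; the blank must be 103 − 91 = 12.

b = 14, d = 12, q = 29, y = 13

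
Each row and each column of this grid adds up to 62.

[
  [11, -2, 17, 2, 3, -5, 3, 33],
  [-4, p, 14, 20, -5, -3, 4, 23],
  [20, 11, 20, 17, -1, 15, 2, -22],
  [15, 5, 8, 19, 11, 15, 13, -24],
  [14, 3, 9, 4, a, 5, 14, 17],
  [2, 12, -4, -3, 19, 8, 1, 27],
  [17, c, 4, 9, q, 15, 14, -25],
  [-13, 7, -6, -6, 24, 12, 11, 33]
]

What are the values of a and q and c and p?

Row 5 has 14 + 3 + 9 + 4 + 5 + 14 + 17 = 66; the blank must be 62 − 66 = -4.
Row 2 has -4 + 14 + 20 − 5 − 3 + 4 + 23 = 49; the blank must be 62 − 49 = 13.
Column 2 has -2 + 13 + 11 + 5 + 3 + 12 + 7 = 49; the blank must be 62 − 49 = 13.
Row 7 has 17 + 13 + 4 + 9 + 15 + 14 − 25 = 47; the blank must be 62 − 47 = 15.

a = -4, q = 15, c = 13, p = 13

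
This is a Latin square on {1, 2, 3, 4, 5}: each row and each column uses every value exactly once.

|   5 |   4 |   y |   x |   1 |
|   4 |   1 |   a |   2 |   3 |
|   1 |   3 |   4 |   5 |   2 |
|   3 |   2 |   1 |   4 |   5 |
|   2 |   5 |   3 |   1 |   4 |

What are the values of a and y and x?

At (row 2, col 3): row 2 already has {1, 2, 3, 4}, so the value is 5.
For row 1, column 3: column 3 already has {1, 3, 4, 5}; that leaves 2.
Cell (1,4): row 1 already has {1, 2, 4, 5} → 3.

a = 5, y = 2, x = 3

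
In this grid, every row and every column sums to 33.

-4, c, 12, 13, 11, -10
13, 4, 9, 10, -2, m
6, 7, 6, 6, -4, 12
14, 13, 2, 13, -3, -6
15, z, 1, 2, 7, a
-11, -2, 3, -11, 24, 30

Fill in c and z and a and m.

The known cells in row 1 total 22, leaving 33 − 22 = 11 for the blank.
The known cells in column 2 total 33, leaving 33 − 33 = 0 for the blank.
The known cells in row 5 total 25, leaving 33 − 25 = 8 for the blank.
The known cells in row 2 total 34, leaving 33 − 34 = -1 for the blank.

c = 11, z = 0, a = 8, m = -1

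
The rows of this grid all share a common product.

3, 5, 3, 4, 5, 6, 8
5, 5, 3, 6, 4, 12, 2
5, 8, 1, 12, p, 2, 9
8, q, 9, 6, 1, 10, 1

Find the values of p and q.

p = 5, q = 10

Rows 1 and 2 each multiply to 43200, so every row has product 43200.
Row 3: 5×8×1×12×2×9 = 8640, so the missing entry is 43200 ÷ 8640 = 5.
Row 4: 8×9×6×1×10×1 = 4320, so the missing entry is 43200 ÷ 4320 = 10.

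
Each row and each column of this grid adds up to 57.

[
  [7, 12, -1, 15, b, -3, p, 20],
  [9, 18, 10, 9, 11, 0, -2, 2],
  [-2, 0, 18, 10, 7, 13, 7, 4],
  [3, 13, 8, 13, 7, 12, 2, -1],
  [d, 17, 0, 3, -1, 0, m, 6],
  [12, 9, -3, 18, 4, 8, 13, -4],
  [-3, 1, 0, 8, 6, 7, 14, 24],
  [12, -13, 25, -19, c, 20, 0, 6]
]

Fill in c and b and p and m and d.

c = 26, b = -3, p = 10, m = 13, d = 19

Row 8 has 12 − 13 + 25 − 19 + 20 + 0 + 6 = 31; the blank must be 57 − 31 = 26.
Column 1 has 7 + 9 − 2 + 3 + 12 − 3 + 12 = 38; the blank must be 57 − 38 = 19.
Column 5 has 11 + 7 + 7 − 1 + 4 + 6 + 26 = 60; the blank must be 57 − 60 = -3.
Row 5 has 19 + 17 + 0 + 3 − 1 + 0 + 6 = 44; the blank must be 57 − 44 = 13.
Row 1 has 7 + 12 − 1 + 15 − 3 − 3 + 20 = 47; the blank must be 57 − 47 = 10.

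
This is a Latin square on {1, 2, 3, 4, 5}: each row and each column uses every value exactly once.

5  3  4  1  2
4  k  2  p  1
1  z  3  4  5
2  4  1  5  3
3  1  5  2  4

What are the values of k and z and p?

Cell (2,4): column 4 already has {1, 2, 4, 5} → 3.
At (row 2, col 2): row 2 already has {1, 2, 3, 4}, so the value is 5.
At (row 3, col 2): row 3 already has {1, 3, 4, 5}, so the value is 2.

k = 5, z = 2, p = 3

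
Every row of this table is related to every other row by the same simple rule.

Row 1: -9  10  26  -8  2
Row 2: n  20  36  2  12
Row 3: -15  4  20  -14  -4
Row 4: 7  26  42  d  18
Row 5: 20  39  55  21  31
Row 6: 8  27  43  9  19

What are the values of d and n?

d = 8, n = 1

The difference between any two rows is the same in every column — this is an addition table with the headers hidden.
Row 4 minus row 1 is 26 − 10 = 16, so its entry in column 4 is -8 + 16 = 8.
Row 2 minus row 1 is 20 − 10 = 10, so its entry in column 1 is -9 + 10 = 1.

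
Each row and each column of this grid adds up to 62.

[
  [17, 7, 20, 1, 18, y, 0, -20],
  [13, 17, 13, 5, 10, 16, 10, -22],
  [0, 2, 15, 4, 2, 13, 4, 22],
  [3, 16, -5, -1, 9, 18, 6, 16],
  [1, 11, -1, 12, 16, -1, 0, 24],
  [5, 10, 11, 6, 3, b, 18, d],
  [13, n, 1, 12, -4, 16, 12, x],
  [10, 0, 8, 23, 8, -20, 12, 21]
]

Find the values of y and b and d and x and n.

y = 19, b = 1, d = 8, x = 13, n = -1

Column 2 has 7 + 17 + 2 + 16 + 11 + 10 + 0 = 63; the blank must be 62 − 63 = -1.
Row 7 has 13 − 1 + 1 + 12 − 4 + 16 + 12 = 49; the blank must be 62 − 49 = 13.
Column 8 has -20 − 22 + 22 + 16 + 24 + 13 + 21 = 54; the blank must be 62 − 54 = 8.
Row 6 has 5 + 10 + 11 + 6 + 3 + 18 + 8 = 61; the blank must be 62 − 61 = 1.
Row 1 has 17 + 7 + 20 + 1 + 18 + 0 − 20 = 43; the blank must be 62 − 43 = 19.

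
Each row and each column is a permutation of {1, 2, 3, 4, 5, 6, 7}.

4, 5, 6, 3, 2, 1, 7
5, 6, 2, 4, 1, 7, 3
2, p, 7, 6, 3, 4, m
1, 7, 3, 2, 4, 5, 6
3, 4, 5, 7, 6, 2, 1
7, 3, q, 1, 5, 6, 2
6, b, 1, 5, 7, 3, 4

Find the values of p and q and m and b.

Cell (7,2): row 7 already has {1, 3, 4, 5, 6, 7} → 2.
At (row 3, col 7): column 7 already has {1, 2, 3, 4, 6, 7}, so the value is 5.
At (row 3, col 2): row 3 already has {2, 3, 4, 5, 6, 7}, so the value is 1.
Cell (6,3): row 6 already has {1, 2, 3, 5, 6, 7} → 4.

p = 1, q = 4, m = 5, b = 2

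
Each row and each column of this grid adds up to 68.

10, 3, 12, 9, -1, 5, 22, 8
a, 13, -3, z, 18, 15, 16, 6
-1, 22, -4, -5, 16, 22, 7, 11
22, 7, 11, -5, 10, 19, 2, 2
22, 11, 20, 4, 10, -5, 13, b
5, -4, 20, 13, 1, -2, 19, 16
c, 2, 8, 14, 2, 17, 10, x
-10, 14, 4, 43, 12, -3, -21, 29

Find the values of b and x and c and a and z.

b = -7, x = 3, c = 12, a = 8, z = -5

Column 4: 9 − 5 − 5 + 4 + 13 + 14 + 43 = 73, so its missing entry is 68 − 73 = -5.
Row 2: 13 − 3 − 5 + 18 + 15 + 16 + 6 = 60, so its missing entry is 68 − 60 = 8.
Column 1: 10 + 8 − 1 + 22 + 22 + 5 − 10 = 56, so its missing entry is 68 − 56 = 12.
Row 7: 12 + 2 + 8 + 14 + 2 + 17 + 10 = 65, so its missing entry is 68 − 65 = 3.
Row 5: 22 + 11 + 20 + 4 + 10 − 5 + 13 = 75, so its missing entry is 68 − 75 = -7.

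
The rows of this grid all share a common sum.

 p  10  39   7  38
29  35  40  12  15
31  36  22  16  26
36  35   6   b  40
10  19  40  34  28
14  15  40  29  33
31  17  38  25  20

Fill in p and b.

p = 37, b = 14

The complete rows each total 131.
Row 1 is missing 131 − 94 = 37 (since 10 + 39 + 7 + 38 = 94).
Row 4 is missing 131 − 117 = 14 (since 36 + 35 + 6 + 40 = 117).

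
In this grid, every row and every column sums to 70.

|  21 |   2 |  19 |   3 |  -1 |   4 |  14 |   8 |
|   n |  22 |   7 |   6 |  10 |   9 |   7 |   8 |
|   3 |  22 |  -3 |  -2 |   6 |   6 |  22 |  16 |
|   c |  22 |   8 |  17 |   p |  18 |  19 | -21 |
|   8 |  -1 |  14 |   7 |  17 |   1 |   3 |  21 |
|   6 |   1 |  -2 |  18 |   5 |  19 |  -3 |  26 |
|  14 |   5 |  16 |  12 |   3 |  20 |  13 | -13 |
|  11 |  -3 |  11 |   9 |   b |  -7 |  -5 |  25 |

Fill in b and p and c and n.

b = 29, p = 1, c = 6, n = 1

Row 2: 22 + 7 + 6 + 10 + 9 + 7 + 8 = 69, so its missing entry is 70 − 69 = 1.
Row 8: 11 − 3 + 11 + 9 − 7 − 5 + 25 = 41, so its missing entry is 70 − 41 = 29.
Column 5: -1 + 10 + 6 + 17 + 5 + 3 + 29 = 69, so its missing entry is 70 − 69 = 1.
Row 4: 22 + 8 + 17 + 1 + 18 + 19 − 21 = 64, so its missing entry is 70 − 64 = 6.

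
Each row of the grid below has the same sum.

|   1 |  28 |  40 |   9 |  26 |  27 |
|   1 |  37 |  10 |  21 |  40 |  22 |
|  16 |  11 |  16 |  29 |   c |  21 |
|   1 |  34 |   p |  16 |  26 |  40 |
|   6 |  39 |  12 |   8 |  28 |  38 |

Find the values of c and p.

Row 1 sums to 131 and so does row 5; that's the common total.
In row 3 the known cells total 93, leaving 131 − 93 = 38.
In row 4 the known cells total 117, leaving 131 − 117 = 14.

c = 38, p = 14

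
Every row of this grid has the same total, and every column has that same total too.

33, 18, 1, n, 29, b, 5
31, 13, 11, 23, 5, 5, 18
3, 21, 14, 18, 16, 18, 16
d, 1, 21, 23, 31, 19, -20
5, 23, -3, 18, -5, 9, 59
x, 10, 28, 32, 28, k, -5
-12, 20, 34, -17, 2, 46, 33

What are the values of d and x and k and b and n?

d = 31, x = 15, k = -2, b = 11, n = 9

Rows 2 and 3 both sum to 106, so that's the common total.
Column 4 has 23 + 18 + 23 + 18 + 32 − 17 = 97; the blank must be 106 − 97 = 9.
Row 4 has 1 + 21 + 23 + 31 + 19 − 20 = 75; the blank must be 106 − 75 = 31.
Column 1 has 33 + 31 + 3 + 31 + 5 − 12 = 91; the blank must be 106 − 91 = 15.
Row 6 has 15 + 10 + 28 + 32 + 28 − 5 = 108; the blank must be 106 − 108 = -2.
Row 1 has 33 + 18 + 1 + 9 + 29 + 5 = 95; the blank must be 106 − 95 = 11.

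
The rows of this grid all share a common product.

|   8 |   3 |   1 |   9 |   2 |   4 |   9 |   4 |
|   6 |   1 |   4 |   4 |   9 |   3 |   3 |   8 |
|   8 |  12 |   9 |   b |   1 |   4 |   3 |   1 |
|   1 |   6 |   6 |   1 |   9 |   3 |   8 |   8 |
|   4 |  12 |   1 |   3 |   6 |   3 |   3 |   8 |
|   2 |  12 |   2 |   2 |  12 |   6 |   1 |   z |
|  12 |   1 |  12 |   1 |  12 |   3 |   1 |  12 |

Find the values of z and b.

Rows 1 and 4 each multiply to 62208, so every row has product 62208.
Row 6: 2×12×2×2×12×6×1 = 6912, so the missing entry is 62208 ÷ 6912 = 9.
Row 3: 8×12×9×1×4×3×1 = 10368, so the missing entry is 62208 ÷ 10368 = 6.

z = 9, b = 6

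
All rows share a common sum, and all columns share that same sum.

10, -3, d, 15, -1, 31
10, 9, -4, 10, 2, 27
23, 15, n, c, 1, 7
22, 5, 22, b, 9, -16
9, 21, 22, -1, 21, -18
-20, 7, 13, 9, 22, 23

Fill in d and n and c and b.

d = 2, n = -1, c = 9, b = 12

Rows 2 and 5 both sum to 54, so that's the common total.
Row 1: 10 − 3 + 15 − 1 + 31 = 52, so its missing entry is 54 − 52 = 2.
Row 4: 22 + 5 + 22 + 9 − 16 = 42, so its missing entry is 54 − 42 = 12.
Column 4: 15 + 10 + 12 − 1 + 9 = 45, so its missing entry is 54 − 45 = 9.
Row 3: 23 + 15 + 9 + 1 + 7 = 55, so its missing entry is 54 − 55 = -1.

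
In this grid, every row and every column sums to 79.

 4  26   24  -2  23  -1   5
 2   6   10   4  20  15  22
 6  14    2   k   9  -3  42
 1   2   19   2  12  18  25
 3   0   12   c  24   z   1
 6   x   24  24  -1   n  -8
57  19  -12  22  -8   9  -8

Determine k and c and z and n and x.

k = 9, c = 20, z = 19, n = 22, x = 12

Column 2: 26 + 6 + 14 + 2 + 0 + 19 = 67, so its missing entry is 79 − 67 = 12.
Row 6: 6 + 12 + 24 + 24 − 1 − 8 = 57, so its missing entry is 79 − 57 = 22.
Row 3: 6 + 14 + 2 + 9 − 3 + 42 = 70, so its missing entry is 79 − 70 = 9.
Column 4: -2 + 4 + 9 + 2 + 24 + 22 = 59, so its missing entry is 79 − 59 = 20.
Row 5: 3 + 0 + 12 + 20 + 24 + 1 = 60, so its missing entry is 79 − 60 = 19.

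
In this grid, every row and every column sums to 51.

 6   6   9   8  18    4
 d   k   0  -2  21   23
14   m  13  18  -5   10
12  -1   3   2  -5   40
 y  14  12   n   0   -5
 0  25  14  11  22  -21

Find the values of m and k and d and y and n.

Row 3: 14 + 13 + 18 − 5 + 10 = 50, so its missing entry is 51 − 50 = 1.
Column 4: 8 − 2 + 18 + 2 + 11 = 37, so its missing entry is 51 − 37 = 14.
Row 5: 14 + 12 + 14 + 0 − 5 = 35, so its missing entry is 51 − 35 = 16.
Column 2: 6 + 1 − 1 + 14 + 25 = 45, so its missing entry is 51 − 45 = 6.
Row 2: 6 + 0 − 2 + 21 + 23 = 48, so its missing entry is 51 − 48 = 3.

m = 1, k = 6, d = 3, y = 16, n = 14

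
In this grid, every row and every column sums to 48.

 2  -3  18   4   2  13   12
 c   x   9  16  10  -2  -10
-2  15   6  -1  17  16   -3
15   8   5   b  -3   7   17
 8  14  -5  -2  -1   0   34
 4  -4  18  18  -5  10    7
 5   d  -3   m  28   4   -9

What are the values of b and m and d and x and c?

b = -1, m = 14, d = 9, x = 9, c = 16

The known cells in row 4 total 49, leaving 48 − 49 = -1 for the blank.
The known cells in column 1 total 32, leaving 48 − 32 = 16 for the blank.
The known cells in row 2 total 39, leaving 48 − 39 = 9 for the blank.
The known cells in column 2 total 39, leaving 48 − 39 = 9 for the blank.
The known cells in row 7 total 34, leaving 48 − 34 = 14 for the blank.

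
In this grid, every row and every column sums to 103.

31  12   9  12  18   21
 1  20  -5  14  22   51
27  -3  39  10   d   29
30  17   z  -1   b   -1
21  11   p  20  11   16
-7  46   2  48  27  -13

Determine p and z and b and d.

Row 5 has 21 + 11 + 20 + 11 + 16 = 79; the blank must be 103 − 79 = 24.
Column 3 has 9 − 5 + 39 + 24 + 2 = 69; the blank must be 103 − 69 = 34.
Row 4 has 30 + 17 + 34 − 1 − 1 = 79; the blank must be 103 − 79 = 24.
Row 3 has 27 − 3 + 39 + 10 + 29 = 102; the blank must be 103 − 102 = 1.

p = 24, z = 34, b = 24, d = 1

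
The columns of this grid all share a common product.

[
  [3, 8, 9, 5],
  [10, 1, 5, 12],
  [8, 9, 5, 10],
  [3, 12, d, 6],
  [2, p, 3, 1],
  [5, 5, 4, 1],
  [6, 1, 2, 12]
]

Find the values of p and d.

Columns 1 and 4 each multiply to 43200, so every column has product 43200.
Column 2: 8×1×9×12×5×1 = 4320, so the missing entry is 43200 ÷ 4320 = 10.
Column 3: 9×5×5×3×4×2 = 5400, so the missing entry is 43200 ÷ 5400 = 8.

p = 10, d = 8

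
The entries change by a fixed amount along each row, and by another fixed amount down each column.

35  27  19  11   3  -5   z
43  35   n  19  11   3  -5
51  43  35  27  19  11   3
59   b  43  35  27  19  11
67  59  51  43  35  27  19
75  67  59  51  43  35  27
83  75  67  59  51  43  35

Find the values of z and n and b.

Along each row the entries change by -8 per step; down each column they change by 8.
Row 1: from 35 at column 1, stepping by -8 to column 7 gives -13.
Row 2: from 43 at column 1, stepping by -8 to column 3 gives 27.
Row 4: from 59 at column 1, stepping by -8 to column 2 gives 51.

z = -13, n = 27, b = 51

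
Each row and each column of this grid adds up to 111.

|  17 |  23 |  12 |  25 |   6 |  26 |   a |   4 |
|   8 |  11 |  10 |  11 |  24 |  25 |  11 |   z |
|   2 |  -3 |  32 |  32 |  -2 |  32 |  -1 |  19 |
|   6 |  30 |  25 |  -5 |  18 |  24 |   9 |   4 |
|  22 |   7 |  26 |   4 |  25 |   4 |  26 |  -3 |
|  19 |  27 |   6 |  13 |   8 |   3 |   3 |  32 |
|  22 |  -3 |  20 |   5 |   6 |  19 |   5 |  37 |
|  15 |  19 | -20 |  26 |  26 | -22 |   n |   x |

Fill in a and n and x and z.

a = -2, n = 60, x = 7, z = 11

Row 2: 8 + 11 + 10 + 11 + 24 + 25 + 11 = 100, so its missing entry is 111 − 100 = 11.
Column 8: 4 + 11 + 19 + 4 − 3 + 32 + 37 = 104, so its missing entry is 111 − 104 = 7.
Row 8: 15 + 19 − 20 + 26 + 26 − 22 + 7 = 51, so its missing entry is 111 − 51 = 60.
Row 1: 17 + 23 + 12 + 25 + 6 + 26 + 4 = 113, so its missing entry is 111 − 113 = -2.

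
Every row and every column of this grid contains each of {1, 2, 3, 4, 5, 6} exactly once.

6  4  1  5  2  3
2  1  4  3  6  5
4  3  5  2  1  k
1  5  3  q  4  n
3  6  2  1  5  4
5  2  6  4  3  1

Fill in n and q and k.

At (row 4, col 4): column 4 already has {1, 2, 3, 4, 5}, so the value is 6.
Cell (3,6): row 3 already has {1, 2, 3, 4, 5} → 6.
Cell (4,6): row 4 already has {1, 3, 4, 5, 6} → 2.

n = 2, q = 6, k = 6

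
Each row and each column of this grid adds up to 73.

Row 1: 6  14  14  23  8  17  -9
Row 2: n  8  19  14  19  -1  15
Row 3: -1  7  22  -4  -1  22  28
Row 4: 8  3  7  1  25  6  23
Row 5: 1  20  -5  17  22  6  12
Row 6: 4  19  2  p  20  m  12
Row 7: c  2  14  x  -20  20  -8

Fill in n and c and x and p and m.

n = -1, c = 56, x = 9, p = 13, m = 3

Column 6 has 17 − 1 + 22 + 6 + 6 + 20 = 70; the blank must be 73 − 70 = 3.
Row 6 has 4 + 19 + 2 + 20 + 3 + 12 = 60; the blank must be 73 − 60 = 13.
Row 2 has 8 + 19 + 14 + 19 − 1 + 15 = 74; the blank must be 73 − 74 = -1.
Column 1 has 6 − 1 − 1 + 8 + 1 + 4 = 17; the blank must be 73 − 17 = 56.
Row 7 has 56 + 2 + 14 − 20 + 20 − 8 = 64; the blank must be 73 − 64 = 9.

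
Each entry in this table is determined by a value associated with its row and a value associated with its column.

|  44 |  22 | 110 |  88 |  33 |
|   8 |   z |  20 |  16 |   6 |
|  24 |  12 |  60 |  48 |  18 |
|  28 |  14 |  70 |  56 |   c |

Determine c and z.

c = 21, z = 4

Each row is a constant multiple of every other row — this is a multiplication table with the headers hidden.
Row 4 is 56/88 = 7/11 times row 1, so its entry in column 5 is 33 × 7/11 = 21.
Row 2 is 16/88 = 2/11 times row 1, so its entry in column 2 is 22 × 2/11 = 4.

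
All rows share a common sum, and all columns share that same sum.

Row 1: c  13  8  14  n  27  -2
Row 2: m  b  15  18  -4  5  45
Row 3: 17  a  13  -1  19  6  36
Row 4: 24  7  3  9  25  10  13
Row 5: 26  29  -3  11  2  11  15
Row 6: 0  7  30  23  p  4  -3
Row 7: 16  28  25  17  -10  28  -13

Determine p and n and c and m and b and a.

p = 30, n = 29, c = 2, m = 6, b = 6, a = 1

Rows 4 and 5 both sum to 91, so that's the common total.
Row 3 has 17 + 13 − 1 + 19 + 6 + 36 = 90; the blank must be 91 − 90 = 1.
Column 2 has 13 + 1 + 7 + 29 + 7 + 28 = 85; the blank must be 91 − 85 = 6.
Row 6 has 0 + 7 + 30 + 23 + 4 − 3 = 61; the blank must be 91 − 61 = 30.
Column 5 has -4 + 19 + 25 + 2 + 30 − 10 = 62; the blank must be 91 − 62 = 29.
Row 1 has 13 + 8 + 14 + 29 + 27 − 2 = 89; the blank must be 91 − 89 = 2.
Row 2 has 6 + 15 + 18 − 4 + 5 + 45 = 85; the blank must be 91 − 85 = 6.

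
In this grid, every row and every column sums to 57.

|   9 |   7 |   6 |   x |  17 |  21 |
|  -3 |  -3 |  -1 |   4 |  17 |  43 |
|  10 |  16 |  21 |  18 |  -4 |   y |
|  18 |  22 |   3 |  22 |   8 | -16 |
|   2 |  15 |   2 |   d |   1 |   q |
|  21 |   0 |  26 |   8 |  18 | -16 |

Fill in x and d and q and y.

x = -3, d = 8, q = 29, y = -4

The known cells in row 1 total 60, leaving 57 − 60 = -3 for the blank.
The known cells in row 3 total 61, leaving 57 − 61 = -4 for the blank.
The known cells in column 6 total 28, leaving 57 − 28 = 29 for the blank.
The known cells in row 5 total 49, leaving 57 − 49 = 8 for the blank.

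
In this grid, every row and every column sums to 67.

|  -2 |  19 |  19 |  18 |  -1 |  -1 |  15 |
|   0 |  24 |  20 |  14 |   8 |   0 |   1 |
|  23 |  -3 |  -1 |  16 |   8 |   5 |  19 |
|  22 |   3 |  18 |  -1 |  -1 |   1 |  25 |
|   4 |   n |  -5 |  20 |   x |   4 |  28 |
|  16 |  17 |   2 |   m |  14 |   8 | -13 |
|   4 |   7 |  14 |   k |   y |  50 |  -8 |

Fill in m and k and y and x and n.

The known cells in row 6 total 44, leaving 67 − 44 = 23 for the blank.
The known cells in column 4 total 90, leaving 67 − 90 = -23 for the blank.
The known cells in row 7 total 44, leaving 67 − 44 = 23 for the blank.
The known cells in column 5 total 51, leaving 67 − 51 = 16 for the blank.
The known cells in row 5 total 67, leaving 67 − 67 = 0 for the blank.

m = 23, k = -23, y = 23, x = 16, n = 0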